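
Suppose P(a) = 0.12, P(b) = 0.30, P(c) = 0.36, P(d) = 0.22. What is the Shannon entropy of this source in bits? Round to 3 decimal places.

1.899 bits

H = −Σ pᵢ log₂ pᵢ.
−0.12·log₂(0.12) = 0.3671
−0.30·log₂(0.30) = 0.5211
−0.36·log₂(0.36) = 0.5306
−0.22·log₂(0.22) = 0.4806
Sum ≈ 1.8993 → 1.899 bits.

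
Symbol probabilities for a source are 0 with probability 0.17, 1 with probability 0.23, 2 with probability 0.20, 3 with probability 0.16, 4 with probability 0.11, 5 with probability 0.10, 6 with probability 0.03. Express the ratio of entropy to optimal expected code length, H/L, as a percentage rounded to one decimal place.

Entropy H = −Σ p log₂ p ≈ 2.6439 bits.
Huffman merges: 3/100+1/10→13/100; 11/100+13/100→6/25; 4/25+17/100→33/100; 1/5+23/100→43/100; 6/25+33/100→57/100; 43/100+57/100→1. L = 27/10 ≈ 2.7000.
Efficiency = H/L = 2.6439/2.7000 = 97.9%.

97.9%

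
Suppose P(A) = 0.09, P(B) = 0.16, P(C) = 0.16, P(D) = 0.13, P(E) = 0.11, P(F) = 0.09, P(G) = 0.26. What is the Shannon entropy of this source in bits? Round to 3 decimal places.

2.710 bits

H = −Σ pᵢ log₂ pᵢ.
−0.09·log₂(0.09) = 0.3127
−0.16·log₂(0.16) = 0.4230
−0.16·log₂(0.16) = 0.4230
−0.13·log₂(0.13) = 0.3826
−0.11·log₂(0.11) = 0.3503
−0.09·log₂(0.09) = 0.3127
−0.26·log₂(0.26) = 0.5053
Sum ≈ 2.7096 → 2.710 bits.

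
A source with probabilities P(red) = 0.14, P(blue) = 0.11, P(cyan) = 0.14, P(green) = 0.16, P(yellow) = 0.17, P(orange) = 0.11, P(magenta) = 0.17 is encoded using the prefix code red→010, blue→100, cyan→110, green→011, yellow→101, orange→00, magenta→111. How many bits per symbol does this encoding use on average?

L̄ = Σ pᵢ·ℓᵢ = 0.14·3 + 0.11·3 + 0.14·3 + 0.16·3 + 0.17·3 + 0.11·2 + 0.17·3 = 2.89 bits/symbol.

2.89 bits/symbol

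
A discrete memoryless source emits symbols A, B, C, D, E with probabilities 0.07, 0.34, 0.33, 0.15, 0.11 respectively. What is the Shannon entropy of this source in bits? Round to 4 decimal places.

2.0864 bits

H = −Σ pᵢ log₂ pᵢ.
−0.07·log₂(0.07) = 0.2686
−0.34·log₂(0.34) = 0.5292
−0.33·log₂(0.33) = 0.5278
−0.15·log₂(0.15) = 0.4105
−0.11·log₂(0.11) = 0.3503
Sum ≈ 2.0864 → 2.0864 bits.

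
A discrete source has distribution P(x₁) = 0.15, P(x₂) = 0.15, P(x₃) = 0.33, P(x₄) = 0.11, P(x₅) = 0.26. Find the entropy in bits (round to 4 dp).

2.2045 bits

H = −Σ pᵢ log₂ pᵢ.
−0.15·log₂(0.15) = 0.4105
−0.15·log₂(0.15) = 0.4105
−0.33·log₂(0.33) = 0.5278
−0.11·log₂(0.11) = 0.3503
−0.26·log₂(0.26) = 0.5053
Sum ≈ 2.2045 → 2.2045 bits.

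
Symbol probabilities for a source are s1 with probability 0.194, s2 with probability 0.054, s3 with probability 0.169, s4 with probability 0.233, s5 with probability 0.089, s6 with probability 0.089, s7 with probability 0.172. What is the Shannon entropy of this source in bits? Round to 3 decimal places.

H = −Σ pᵢ log₂ pᵢ.
−0.194·log₂(0.194) = 0.4590
−0.054·log₂(0.054) = 0.2274
−0.169·log₂(0.169) = 0.4335
−0.233·log₂(0.233) = 0.4897
−0.089·log₂(0.089) = 0.3106
−0.089·log₂(0.089) = 0.3106
−0.172·log₂(0.172) = 0.4368
Sum ≈ 2.6675 → 2.668 bits.

2.668 bits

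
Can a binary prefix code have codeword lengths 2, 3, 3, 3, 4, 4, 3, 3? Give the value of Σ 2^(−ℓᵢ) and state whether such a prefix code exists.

With common denominator 2^4 = 16: Σ 2^(−ℓᵢ) = 4/16 + 2/16 + 2/16 + 2/16 + 1/16 + 1/16 + 2/16 + 2/16 = 16/16 = 1.
Kraft's inequality requires Σ ≤ 1; here Σ = 1 ≤ 1, so such a prefix code exists.

1; yes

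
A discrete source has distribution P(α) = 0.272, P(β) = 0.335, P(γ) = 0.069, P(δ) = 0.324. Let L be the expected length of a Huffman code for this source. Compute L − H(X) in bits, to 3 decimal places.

0.168 bits

Entropy H = −Σ p log₂ p ≈ 1.8324 bits.
Huffman merges: 69/1000+34/125→341/1000; 81/250+67/200→659/1000; 341/1000+659/1000→1. L = 2 ≈ 2.0000.
L − H = 2.0000 − 1.8324 = 0.168 bits.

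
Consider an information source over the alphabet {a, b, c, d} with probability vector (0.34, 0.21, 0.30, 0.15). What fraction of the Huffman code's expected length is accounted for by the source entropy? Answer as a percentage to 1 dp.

96.7%

Entropy H = −Σ p log₂ p ≈ 1.9336 bits.
Huffman merges: 3/20+21/100→9/25; 3/10+17/50→16/25; 9/25+16/25→1. L = 2 ≈ 2.0000.
Efficiency = H/L = 1.9336/2.0000 = 96.7%.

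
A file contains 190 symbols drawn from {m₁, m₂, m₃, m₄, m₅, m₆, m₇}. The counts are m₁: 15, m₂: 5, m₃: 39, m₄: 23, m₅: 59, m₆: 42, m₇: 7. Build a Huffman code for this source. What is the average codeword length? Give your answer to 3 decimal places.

2.468 bits/symbol

Probabilities are the counts divided by 190.
Repeatedly combine the two least-probable nodes; the expected code length is the sum of the merged weights.
merge 1/38 + 7/190 → 6/95
merge 6/95 + 3/38 → 27/190
merge 23/190 + 27/190 → 5/19
merge 39/190 + 21/95 → 81/190
merge 5/19 + 59/190 → 109/190
merge 81/190 + 109/190 → 1
L = 6/95 + 27/190 + 5/19 + 81/190 + 109/190 + 1 = 469/190 ≈ 2.468 bits/symbol.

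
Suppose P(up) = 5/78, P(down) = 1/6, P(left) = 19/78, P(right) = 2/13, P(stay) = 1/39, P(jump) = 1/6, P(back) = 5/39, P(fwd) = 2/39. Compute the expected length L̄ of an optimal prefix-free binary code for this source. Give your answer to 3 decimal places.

2.808 bits/symbol

Repeatedly combine the two least-probable nodes; the expected code length is the sum of the merged weights.
merge 1/39 + 2/39 → 1/13
merge 5/78 + 1/13 → 11/78
merge 5/39 + 11/78 → 7/26
merge 2/13 + 1/6 → 25/78
merge 1/6 + 19/78 → 16/39
merge 7/26 + 25/78 → 23/39
merge 16/39 + 23/39 → 1
L = 1/13 + 11/78 + 7/26 + 25/78 + 16/39 + 23/39 + 1 = 73/26 ≈ 2.808 bits/symbol.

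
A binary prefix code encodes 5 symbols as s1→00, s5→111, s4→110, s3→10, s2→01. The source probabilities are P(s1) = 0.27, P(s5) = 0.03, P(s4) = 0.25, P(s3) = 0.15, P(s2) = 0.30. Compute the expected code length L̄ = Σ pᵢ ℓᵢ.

2.28 bits/symbol

L̄ = Σ pᵢ·ℓᵢ = 0.27·2 + 0.03·3 + 0.25·3 + 0.15·2 + 0.30·2 = 2.28 bits/symbol.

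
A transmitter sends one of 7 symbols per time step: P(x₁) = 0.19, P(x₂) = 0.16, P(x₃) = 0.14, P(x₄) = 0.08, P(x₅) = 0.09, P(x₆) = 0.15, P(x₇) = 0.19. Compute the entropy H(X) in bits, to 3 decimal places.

2.745 bits

H = −Σ pᵢ log₂ pᵢ.
−0.19·log₂(0.19) = 0.4552
−0.16·log₂(0.16) = 0.4230
−0.14·log₂(0.14) = 0.3971
−0.08·log₂(0.08) = 0.2915
−0.09·log₂(0.09) = 0.3127
−0.15·log₂(0.15) = 0.4105
−0.19·log₂(0.19) = 0.4552
Sum ≈ 2.7453 → 2.745 bits.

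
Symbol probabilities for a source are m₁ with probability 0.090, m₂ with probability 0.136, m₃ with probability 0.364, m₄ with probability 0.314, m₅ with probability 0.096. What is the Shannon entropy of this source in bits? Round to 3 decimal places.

H = −Σ pᵢ log₂ pᵢ.
−0.090·log₂(0.090) = 0.3127
−0.136·log₂(0.136) = 0.3915
−0.364·log₂(0.364) = 0.5307
−0.314·log₂(0.314) = 0.5247
−0.096·log₂(0.096) = 0.3246
Sum ≈ 2.0841 → 2.084 bits.

2.084 bits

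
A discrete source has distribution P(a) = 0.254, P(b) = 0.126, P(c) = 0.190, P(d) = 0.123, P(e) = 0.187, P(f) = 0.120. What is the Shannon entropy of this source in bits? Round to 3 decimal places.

H = −Σ pᵢ log₂ pᵢ.
−0.254·log₂(0.254) = 0.5022
−0.126·log₂(0.126) = 0.3766
−0.190·log₂(0.190) = 0.4552
−0.123·log₂(0.123) = 0.3719
−0.187·log₂(0.187) = 0.4523
−0.120·log₂(0.120) = 0.3671
Sum ≈ 2.5252 → 2.525 bits.

2.525 bits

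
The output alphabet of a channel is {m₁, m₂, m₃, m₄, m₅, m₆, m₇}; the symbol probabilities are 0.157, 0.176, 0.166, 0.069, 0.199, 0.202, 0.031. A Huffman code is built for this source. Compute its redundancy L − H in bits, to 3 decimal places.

0.057 bits

Entropy H = −Σ p log₂ p ≈ 2.6417 bits.
Huffman merges: 31/1000+69/1000→1/10; 1/10+157/1000→257/1000; 83/500+22/125→171/500; 199/1000+101/500→401/1000; 257/1000+171/500→599/1000; 401/1000+599/1000→1. L = 2699/1000 ≈ 2.6990.
L − H = 2.6990 − 2.6417 = 0.057 bits.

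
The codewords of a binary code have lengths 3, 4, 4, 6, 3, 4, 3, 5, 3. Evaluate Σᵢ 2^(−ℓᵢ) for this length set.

0.734375

With common denominator 2^6 = 64: Σ 2^(−ℓᵢ) = 8/64 + 4/64 + 4/64 + 1/64 + 8/64 + 4/64 + 8/64 + 2/64 + 8/64 = 47/64 = 0.734375.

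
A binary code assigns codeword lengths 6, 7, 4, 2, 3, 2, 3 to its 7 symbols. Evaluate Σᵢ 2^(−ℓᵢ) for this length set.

With common denominator 2^7 = 128: Σ 2^(−ℓᵢ) = 2/128 + 1/128 + 8/128 + 32/128 + 16/128 + 32/128 + 16/128 = 107/128 = 0.8359375.

0.8359375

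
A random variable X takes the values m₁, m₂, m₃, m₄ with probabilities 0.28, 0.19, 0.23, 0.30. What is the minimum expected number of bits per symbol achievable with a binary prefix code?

Repeatedly combine the two least-probable nodes; the expected code length is the sum of the merged weights.
merge 19/100 + 23/100 → 21/50
merge 7/25 + 3/10 → 29/50
merge 21/50 + 29/50 → 1
L = 21/50 + 29/50 + 1 = 2 bits/symbol.

2 bits/symbol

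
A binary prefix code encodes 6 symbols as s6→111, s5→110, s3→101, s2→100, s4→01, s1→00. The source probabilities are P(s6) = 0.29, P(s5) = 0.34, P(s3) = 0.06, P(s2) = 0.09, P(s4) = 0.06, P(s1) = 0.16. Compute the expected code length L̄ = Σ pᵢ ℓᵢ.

2.78 bits/symbol

L̄ = Σ pᵢ·ℓᵢ = 0.29·3 + 0.34·3 + 0.06·3 + 0.09·3 + 0.06·2 + 0.16·2 = 2.78 bits/symbol.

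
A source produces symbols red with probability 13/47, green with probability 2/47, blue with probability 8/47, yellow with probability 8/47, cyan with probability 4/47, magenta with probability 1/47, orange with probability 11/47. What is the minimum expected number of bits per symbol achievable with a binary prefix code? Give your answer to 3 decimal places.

2.532 bits/symbol

Repeatedly combine the two least-probable nodes; the expected code length is the sum of the merged weights.
merge 1/47 + 2/47 → 3/47
merge 3/47 + 4/47 → 7/47
merge 7/47 + 8/47 → 15/47
merge 8/47 + 11/47 → 19/47
merge 13/47 + 15/47 → 28/47
merge 19/47 + 28/47 → 1
L = 3/47 + 7/47 + 15/47 + 19/47 + 28/47 + 1 = 119/47 ≈ 2.532 bits/symbol.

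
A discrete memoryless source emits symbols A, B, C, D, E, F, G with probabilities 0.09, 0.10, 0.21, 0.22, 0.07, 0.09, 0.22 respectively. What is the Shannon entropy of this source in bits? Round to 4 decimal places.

H = −Σ pᵢ log₂ pᵢ.
−0.09·log₂(0.09) = 0.3127
−0.10·log₂(0.10) = 0.3322
−0.21·log₂(0.21) = 0.4728
−0.22·log₂(0.22) = 0.4806
−0.07·log₂(0.07) = 0.2686
−0.09·log₂(0.09) = 0.3127
−0.22·log₂(0.22) = 0.4806
Sum ≈ 2.6600 → 2.6600 bits.

2.6600 bits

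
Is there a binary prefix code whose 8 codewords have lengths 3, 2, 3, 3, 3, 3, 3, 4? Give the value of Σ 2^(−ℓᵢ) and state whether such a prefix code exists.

1.0625; no

With common denominator 2^4 = 16: Σ 2^(−ℓᵢ) = 2/16 + 4/16 + 2/16 + 2/16 + 2/16 + 2/16 + 2/16 + 1/16 = 17/16 = 1.0625.
Kraft's inequality requires Σ ≤ 1; here Σ = 1.0625 > 1, so no such prefix code exists.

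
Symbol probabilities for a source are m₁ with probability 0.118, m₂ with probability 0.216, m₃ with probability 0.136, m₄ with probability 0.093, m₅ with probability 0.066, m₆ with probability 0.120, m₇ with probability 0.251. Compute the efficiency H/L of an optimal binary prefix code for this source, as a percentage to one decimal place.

99.5%

Entropy H = −Σ p log₂ p ≈ 2.6779 bits.
Huffman merges: 33/500+93/1000→159/1000; 59/500+3/25→119/500; 17/125+159/1000→59/200; 27/125+119/500→227/500; 251/1000+59/200→273/500; 227/500+273/500→1. L = 673/250 ≈ 2.6920.
Efficiency = H/L = 2.6779/2.6920 = 99.5%.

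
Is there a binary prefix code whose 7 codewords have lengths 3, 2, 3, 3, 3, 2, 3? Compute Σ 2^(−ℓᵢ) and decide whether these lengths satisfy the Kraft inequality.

With common denominator 2^3 = 8: Σ 2^(−ℓᵢ) = 1/8 + 2/8 + 1/8 + 1/8 + 1/8 + 2/8 + 1/8 = 9/8 = 1.125.
Kraft's inequality requires Σ ≤ 1; here Σ = 1.125 > 1, so no such prefix code exists.

1.125; no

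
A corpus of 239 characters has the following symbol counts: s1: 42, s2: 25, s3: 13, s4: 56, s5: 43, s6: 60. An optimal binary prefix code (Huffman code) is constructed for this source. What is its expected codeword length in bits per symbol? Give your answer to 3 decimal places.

2.494 bits/symbol

Probabilities are the counts divided by 239.
Repeatedly combine the two least-probable nodes; the expected code length is the sum of the merged weights.
merge 13/239 + 25/239 → 38/239
merge 38/239 + 42/239 → 80/239
merge 43/239 + 56/239 → 99/239
merge 60/239 + 80/239 → 140/239
merge 99/239 + 140/239 → 1
L = 38/239 + 80/239 + 99/239 + 140/239 + 1 = 596/239 ≈ 2.494 bits/symbol.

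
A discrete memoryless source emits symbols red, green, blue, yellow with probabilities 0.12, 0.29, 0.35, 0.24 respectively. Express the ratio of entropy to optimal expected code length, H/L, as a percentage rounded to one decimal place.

Entropy H = −Σ p log₂ p ≈ 1.9092 bits.
Huffman merges: 3/25+6/25→9/25; 29/100+7/20→16/25; 9/25+16/25→1. L = 2 ≈ 2.0000.
Efficiency = H/L = 1.9092/2.0000 = 95.5%.

95.5%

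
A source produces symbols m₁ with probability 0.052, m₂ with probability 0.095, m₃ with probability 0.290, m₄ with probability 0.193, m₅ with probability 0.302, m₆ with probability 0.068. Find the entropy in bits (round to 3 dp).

2.306 bits

H = −Σ pᵢ log₂ pᵢ.
−0.052·log₂(0.052) = 0.2218
−0.095·log₂(0.095) = 0.3226
−0.290·log₂(0.290) = 0.5179
−0.193·log₂(0.193) = 0.4581
−0.302·log₂(0.302) = 0.5217
−0.068·log₂(0.068) = 0.2637
Sum ≈ 2.3058 → 2.306 bits.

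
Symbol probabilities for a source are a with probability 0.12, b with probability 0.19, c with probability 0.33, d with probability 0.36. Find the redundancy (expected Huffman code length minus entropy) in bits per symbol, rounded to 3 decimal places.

0.069 bits

Entropy H = −Σ p log₂ p ≈ 1.8807 bits.
Huffman merges: 3/25+19/100→31/100; 31/100+33/100→16/25; 9/25+16/25→1. L = 39/20 ≈ 1.9500.
L − H = 1.9500 − 1.8807 = 0.069 bits.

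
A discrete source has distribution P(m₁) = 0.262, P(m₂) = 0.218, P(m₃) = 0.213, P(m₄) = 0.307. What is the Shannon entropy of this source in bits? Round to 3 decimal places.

H = −Σ pᵢ log₂ pᵢ.
−0.262·log₂(0.262) = 0.5063
−0.218·log₂(0.218) = 0.4791
−0.213·log₂(0.213) = 0.4752
−0.307·log₂(0.307) = 0.5230
Sum ≈ 1.9836 → 1.984 bits.

1.984 bits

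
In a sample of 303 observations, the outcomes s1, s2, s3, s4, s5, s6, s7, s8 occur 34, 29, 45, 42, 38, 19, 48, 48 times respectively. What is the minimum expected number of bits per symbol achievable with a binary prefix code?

3 bits/symbol

Probabilities are the counts divided by 303.
Repeatedly combine the two least-probable nodes; the expected code length is the sum of the merged weights.
merge 19/303 + 29/303 → 16/101
merge 34/303 + 38/303 → 24/101
merge 14/101 + 15/101 → 29/101
merge 16/101 + 16/101 → 32/101
merge 16/101 + 24/101 → 40/101
merge 29/101 + 32/101 → 61/101
merge 40/101 + 61/101 → 1
L = 16/101 + 24/101 + 29/101 + 32/101 + 40/101 + 61/101 + 1 = 3 bits/symbol.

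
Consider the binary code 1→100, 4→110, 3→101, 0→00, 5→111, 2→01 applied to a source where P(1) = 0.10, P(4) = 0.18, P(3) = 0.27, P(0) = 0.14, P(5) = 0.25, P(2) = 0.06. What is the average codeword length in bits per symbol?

L̄ = Σ pᵢ·ℓᵢ = 0.10·3 + 0.18·3 + 0.27·3 + 0.14·2 + 0.25·3 + 0.06·2 = 2.8 bits/symbol.

2.8 bits/symbol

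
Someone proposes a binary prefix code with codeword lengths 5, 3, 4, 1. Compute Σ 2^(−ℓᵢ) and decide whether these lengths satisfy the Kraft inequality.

0.71875; yes

With common denominator 2^5 = 32: Σ 2^(−ℓᵢ) = 1/32 + 4/32 + 2/32 + 16/32 = 23/32 = 0.71875.
Kraft's inequality requires Σ ≤ 1; here Σ = 0.71875 ≤ 1, so such a prefix code exists.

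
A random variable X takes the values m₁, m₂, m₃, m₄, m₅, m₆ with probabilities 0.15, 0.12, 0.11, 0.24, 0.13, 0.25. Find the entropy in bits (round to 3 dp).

2.505 bits

H = −Σ pᵢ log₂ pᵢ.
−0.15·log₂(0.15) = 0.4105
−0.12·log₂(0.12) = 0.3671
−0.11·log₂(0.11) = 0.3503
−0.24·log₂(0.24) = 0.4941
−0.13·log₂(0.13) = 0.3826
−0.25·log₂(0.25) = 0.5000
Sum ≈ 2.5047 → 2.505 bits.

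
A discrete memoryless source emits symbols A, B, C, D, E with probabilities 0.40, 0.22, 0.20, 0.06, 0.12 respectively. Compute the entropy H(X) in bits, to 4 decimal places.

H = −Σ pᵢ log₂ pᵢ.
−0.40·log₂(0.40) = 0.5288
−0.22·log₂(0.22) = 0.4806
−0.20·log₂(0.20) = 0.4644
−0.06·log₂(0.06) = 0.2435
−0.12·log₂(0.12) = 0.3671
Sum ≈ 2.0843 → 2.0843 bits.

2.0843 bits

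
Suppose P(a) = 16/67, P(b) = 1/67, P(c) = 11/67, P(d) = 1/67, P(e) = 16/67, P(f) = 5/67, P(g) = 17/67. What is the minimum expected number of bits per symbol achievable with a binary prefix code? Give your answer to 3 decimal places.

2.403 bits/symbol

Repeatedly combine the two least-probable nodes; the expected code length is the sum of the merged weights.
merge 1/67 + 1/67 → 2/67
merge 2/67 + 5/67 → 7/67
merge 7/67 + 11/67 → 18/67
merge 16/67 + 16/67 → 32/67
merge 17/67 + 18/67 → 35/67
merge 32/67 + 35/67 → 1
L = 2/67 + 7/67 + 18/67 + 32/67 + 35/67 + 1 = 161/67 ≈ 2.403 bits/symbol.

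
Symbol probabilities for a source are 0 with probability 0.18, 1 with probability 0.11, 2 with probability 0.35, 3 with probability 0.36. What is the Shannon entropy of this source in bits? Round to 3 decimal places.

1.856 bits

H = −Σ pᵢ log₂ pᵢ.
−0.18·log₂(0.18) = 0.4453
−0.11·log₂(0.11) = 0.3503
−0.35·log₂(0.35) = 0.5301
−0.36·log₂(0.36) = 0.5306
Sum ≈ 1.8563 → 1.856 bits.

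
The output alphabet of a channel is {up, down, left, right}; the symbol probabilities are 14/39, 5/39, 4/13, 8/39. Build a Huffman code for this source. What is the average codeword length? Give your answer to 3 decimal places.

Repeatedly combine the two least-probable nodes; the expected code length is the sum of the merged weights.
merge 5/39 + 8/39 → 1/3
merge 4/13 + 1/3 → 25/39
merge 14/39 + 25/39 → 1
L = 1/3 + 25/39 + 1 = 77/39 ≈ 1.974 bits/symbol.

1.974 bits/symbol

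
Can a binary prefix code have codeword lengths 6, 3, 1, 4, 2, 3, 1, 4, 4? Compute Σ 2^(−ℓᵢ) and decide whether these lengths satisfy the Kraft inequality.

With common denominator 2^6 = 64: Σ 2^(−ℓᵢ) = 1/64 + 8/64 + 32/64 + 4/64 + 16/64 + 8/64 + 32/64 + 4/64 + 4/64 = 109/64 = 1.703125.
Kraft's inequality requires Σ ≤ 1; here Σ = 1.703125 > 1, so no such prefix code exists.

1.703125; no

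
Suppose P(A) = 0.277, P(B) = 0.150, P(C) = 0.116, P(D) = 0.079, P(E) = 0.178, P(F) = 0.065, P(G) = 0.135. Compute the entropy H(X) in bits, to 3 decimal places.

2.663 bits

H = −Σ pᵢ log₂ pᵢ.
−0.277·log₂(0.277) = 0.5130
−0.150·log₂(0.150) = 0.4105
−0.116·log₂(0.116) = 0.3605
−0.079·log₂(0.079) = 0.2893
−0.178·log₂(0.178) = 0.4432
−0.065·log₂(0.065) = 0.2563
−0.135·log₂(0.135) = 0.3900
Sum ≈ 2.6629 → 2.663 bits.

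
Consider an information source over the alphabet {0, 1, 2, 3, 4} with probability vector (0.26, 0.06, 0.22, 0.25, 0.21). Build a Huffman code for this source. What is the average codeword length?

2.27 bits/symbol

Repeatedly combine the two least-probable nodes; the expected code length is the sum of the merged weights.
merge 3/50 + 21/100 → 27/100
merge 11/50 + 1/4 → 47/100
merge 13/50 + 27/100 → 53/100
merge 47/100 + 53/100 → 1
L = 27/100 + 47/100 + 53/100 + 1 = 227/100 = 2.27 bits/symbol.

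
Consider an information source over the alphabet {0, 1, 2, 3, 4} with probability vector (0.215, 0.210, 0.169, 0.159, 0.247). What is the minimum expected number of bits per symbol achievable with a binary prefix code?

Repeatedly combine the two least-probable nodes; the expected code length is the sum of the merged weights.
merge 159/1000 + 169/1000 → 41/125
merge 21/100 + 43/200 → 17/40
merge 247/1000 + 41/125 → 23/40
merge 17/40 + 23/40 → 1
L = 41/125 + 17/40 + 23/40 + 1 = 291/125 = 2.328 bits/symbol.

2.328 bits/symbol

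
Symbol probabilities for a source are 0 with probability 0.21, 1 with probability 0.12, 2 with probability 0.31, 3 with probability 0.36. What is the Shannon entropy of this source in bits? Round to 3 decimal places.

1.894 bits

H = −Σ pᵢ log₂ pᵢ.
−0.21·log₂(0.21) = 0.4728
−0.12·log₂(0.12) = 0.3671
−0.31·log₂(0.31) = 0.5238
−0.36·log₂(0.36) = 0.5306
Sum ≈ 1.8943 → 1.894 bits.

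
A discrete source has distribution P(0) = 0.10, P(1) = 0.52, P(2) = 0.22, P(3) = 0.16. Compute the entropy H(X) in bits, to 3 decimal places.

1.726 bits

H = −Σ pᵢ log₂ pᵢ.
−0.10·log₂(0.10) = 0.3322
−0.52·log₂(0.52) = 0.4906
−0.22·log₂(0.22) = 0.4806
−0.16·log₂(0.16) = 0.4230
Sum ≈ 1.7264 → 1.726 bits.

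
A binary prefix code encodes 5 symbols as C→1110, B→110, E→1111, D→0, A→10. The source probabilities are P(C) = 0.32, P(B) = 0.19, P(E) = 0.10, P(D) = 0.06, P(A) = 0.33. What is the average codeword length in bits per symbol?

2.97 bits/symbol

L̄ = Σ pᵢ·ℓᵢ = 0.32·4 + 0.19·3 + 0.10·4 + 0.06·1 + 0.33·2 = 2.97 bits/symbol.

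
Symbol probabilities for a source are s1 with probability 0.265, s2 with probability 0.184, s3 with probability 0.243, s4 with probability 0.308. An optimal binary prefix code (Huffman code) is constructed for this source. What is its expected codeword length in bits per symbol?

Repeatedly combine the two least-probable nodes; the expected code length is the sum of the merged weights.
merge 23/125 + 243/1000 → 427/1000
merge 53/200 + 77/250 → 573/1000
merge 427/1000 + 573/1000 → 1
L = 427/1000 + 573/1000 + 1 = 2 bits/symbol.

2 bits/symbol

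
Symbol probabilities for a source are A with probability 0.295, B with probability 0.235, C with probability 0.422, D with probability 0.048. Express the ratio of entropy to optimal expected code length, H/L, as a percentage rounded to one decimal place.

93.8%

Entropy H = −Σ p log₂ p ≈ 1.7461 bits.
Huffman merges: 6/125+47/200→283/1000; 283/1000+59/200→289/500; 211/500+289/500→1. L = 1861/1000 ≈ 1.8610.
Efficiency = H/L = 1.7461/1.8610 = 93.8%.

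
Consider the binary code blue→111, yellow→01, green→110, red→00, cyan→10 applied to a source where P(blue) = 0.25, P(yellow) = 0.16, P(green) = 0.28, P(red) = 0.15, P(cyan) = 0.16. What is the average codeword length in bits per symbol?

L̄ = Σ pᵢ·ℓᵢ = 0.25·3 + 0.16·2 + 0.28·3 + 0.15·2 + 0.16·2 = 2.53 bits/symbol.

2.53 bits/symbol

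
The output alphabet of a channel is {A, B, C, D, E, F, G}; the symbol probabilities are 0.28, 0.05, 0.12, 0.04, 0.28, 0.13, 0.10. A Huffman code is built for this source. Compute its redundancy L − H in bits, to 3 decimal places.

0.018 bits

Entropy H = −Σ p log₂ p ≈ 2.5122 bits.
Huffman merges: 1/25+1/20→9/100; 9/100+1/10→19/100; 3/25+13/100→1/4; 19/100+1/4→11/25; 7/25+7/25→14/25; 11/25+14/25→1. L = 253/100 ≈ 2.5300.
L − H = 2.5300 − 2.5122 = 0.018 bits.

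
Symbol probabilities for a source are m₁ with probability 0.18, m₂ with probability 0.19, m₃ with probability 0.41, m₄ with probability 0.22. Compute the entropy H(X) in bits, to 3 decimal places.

H = −Σ pᵢ log₂ pᵢ.
−0.18·log₂(0.18) = 0.4453
−0.19·log₂(0.19) = 0.4552
−0.41·log₂(0.41) = 0.5274
−0.22·log₂(0.22) = 0.4806
Sum ≈ 1.9085 → 1.908 bits.

1.908 bits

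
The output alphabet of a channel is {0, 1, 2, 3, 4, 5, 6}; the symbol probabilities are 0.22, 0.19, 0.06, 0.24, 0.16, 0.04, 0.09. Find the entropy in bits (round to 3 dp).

H = −Σ pᵢ log₂ pᵢ.
−0.22·log₂(0.22) = 0.4806
−0.19·log₂(0.19) = 0.4552
−0.06·log₂(0.06) = 0.2435
−0.24·log₂(0.24) = 0.4941
−0.16·log₂(0.16) = 0.4230
−0.04·log₂(0.04) = 0.1858
−0.09·log₂(0.09) = 0.3127
Sum ≈ 2.5949 → 2.595 bits.

2.595 bits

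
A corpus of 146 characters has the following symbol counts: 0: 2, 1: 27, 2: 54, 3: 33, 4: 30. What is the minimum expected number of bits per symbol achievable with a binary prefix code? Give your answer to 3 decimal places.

2.199 bits/symbol

Probabilities are the counts divided by 146.
Repeatedly combine the two least-probable nodes; the expected code length is the sum of the merged weights.
merge 1/73 + 27/146 → 29/146
merge 29/146 + 15/73 → 59/146
merge 33/146 + 27/73 → 87/146
merge 59/146 + 87/146 → 1
L = 29/146 + 59/146 + 87/146 + 1 = 321/146 ≈ 2.199 bits/symbol.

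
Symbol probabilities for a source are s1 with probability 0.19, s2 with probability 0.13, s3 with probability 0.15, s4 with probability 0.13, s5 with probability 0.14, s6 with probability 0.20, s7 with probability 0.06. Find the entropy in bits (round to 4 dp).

2.7361 bits

H = −Σ pᵢ log₂ pᵢ.
−0.19·log₂(0.19) = 0.4552
−0.13·log₂(0.13) = 0.3826
−0.15·log₂(0.15) = 0.4105
−0.13·log₂(0.13) = 0.3826
−0.14·log₂(0.14) = 0.3971
−0.20·log₂(0.20) = 0.4644
−0.06·log₂(0.06) = 0.2435
Sum ≈ 2.7361 → 2.7361 bits.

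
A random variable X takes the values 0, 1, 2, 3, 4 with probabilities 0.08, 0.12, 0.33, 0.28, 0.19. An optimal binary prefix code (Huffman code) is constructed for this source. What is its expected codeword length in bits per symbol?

2.2 bits/symbol

Repeatedly combine the two least-probable nodes; the expected code length is the sum of the merged weights.
merge 2/25 + 3/25 → 1/5
merge 19/100 + 1/5 → 39/100
merge 7/25 + 33/100 → 61/100
merge 39/100 + 61/100 → 1
L = 1/5 + 39/100 + 61/100 + 1 = 11/5 = 2.2 bits/symbol.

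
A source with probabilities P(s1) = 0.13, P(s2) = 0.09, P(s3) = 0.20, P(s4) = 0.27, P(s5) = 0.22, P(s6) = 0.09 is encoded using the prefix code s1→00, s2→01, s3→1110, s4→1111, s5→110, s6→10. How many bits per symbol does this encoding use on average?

3.16 bits/symbol

L̄ = Σ pᵢ·ℓᵢ = 0.13·2 + 0.09·2 + 0.20·4 + 0.27·4 + 0.22·3 + 0.09·2 = 3.16 bits/symbol.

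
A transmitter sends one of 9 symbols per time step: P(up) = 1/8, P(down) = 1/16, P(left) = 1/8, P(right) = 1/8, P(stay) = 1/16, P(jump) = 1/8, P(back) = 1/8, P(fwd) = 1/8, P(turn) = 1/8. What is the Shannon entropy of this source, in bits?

3.125 bits

Each probability is a power of 1/2, so log₂(1/p) is an integer.
H = Σ p·log₂(1/p) = 1/8·3 + 1/16·4 + 1/8·3 + 1/8·3 + 1/16·4 + 1/8·3 + 1/8·3 + 1/8·3 + 1/8·3 = 3.125 bits.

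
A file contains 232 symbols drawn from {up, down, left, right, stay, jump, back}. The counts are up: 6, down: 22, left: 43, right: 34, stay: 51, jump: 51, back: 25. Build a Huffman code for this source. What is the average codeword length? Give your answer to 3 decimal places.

Probabilities are the counts divided by 232.
Repeatedly combine the two least-probable nodes; the expected code length is the sum of the merged weights.
merge 3/116 + 11/116 → 7/58
merge 25/232 + 7/58 → 53/232
merge 17/116 + 43/232 → 77/232
merge 51/232 + 51/232 → 51/116
merge 53/232 + 77/232 → 65/116
merge 51/116 + 65/116 → 1
L = 7/58 + 53/232 + 77/232 + 51/116 + 65/116 + 1 = 311/116 ≈ 2.681 bits/symbol.

2.681 bits/symbol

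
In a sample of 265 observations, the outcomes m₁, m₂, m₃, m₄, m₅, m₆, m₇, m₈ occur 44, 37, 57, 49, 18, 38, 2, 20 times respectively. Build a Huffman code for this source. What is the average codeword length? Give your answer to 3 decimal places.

2.826 bits/symbol

Probabilities are the counts divided by 265.
Repeatedly combine the two least-probable nodes; the expected code length is the sum of the merged weights.
merge 2/265 + 18/265 → 4/53
merge 4/53 + 4/53 → 8/53
merge 37/265 + 38/265 → 15/53
merge 8/53 + 44/265 → 84/265
merge 49/265 + 57/265 → 2/5
merge 15/53 + 84/265 → 3/5
merge 2/5 + 3/5 → 1
L = 4/53 + 8/53 + 15/53 + 84/265 + 2/5 + 3/5 + 1 = 749/265 ≈ 2.826 bits/symbol.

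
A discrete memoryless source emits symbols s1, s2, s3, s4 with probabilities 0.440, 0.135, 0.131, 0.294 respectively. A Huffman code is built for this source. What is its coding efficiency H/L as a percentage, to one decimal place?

99.4%

Entropy H = −Σ p log₂ p ≈ 1.8145 bits.
Huffman merges: 131/1000+27/200→133/500; 133/500+147/500→14/25; 11/25+14/25→1. L = 913/500 ≈ 1.8260.
Efficiency = H/L = 1.8145/1.8260 = 99.4%.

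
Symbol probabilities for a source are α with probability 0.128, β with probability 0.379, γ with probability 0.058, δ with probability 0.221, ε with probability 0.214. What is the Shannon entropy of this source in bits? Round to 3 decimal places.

2.106 bits

H = −Σ pᵢ log₂ pᵢ.
−0.128·log₂(0.128) = 0.3796
−0.379·log₂(0.379) = 0.5305
−0.058·log₂(0.058) = 0.2383
−0.221·log₂(0.221) = 0.4813
−0.214·log₂(0.214) = 0.4760
Sum ≈ 2.1057 → 2.106 bits.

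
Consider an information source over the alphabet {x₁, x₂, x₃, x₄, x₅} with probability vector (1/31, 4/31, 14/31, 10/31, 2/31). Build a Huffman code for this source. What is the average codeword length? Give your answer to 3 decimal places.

Repeatedly combine the two least-probable nodes; the expected code length is the sum of the merged weights.
merge 1/31 + 2/31 → 3/31
merge 3/31 + 4/31 → 7/31
merge 7/31 + 10/31 → 17/31
merge 14/31 + 17/31 → 1
L = 3/31 + 7/31 + 17/31 + 1 = 58/31 ≈ 1.871 bits/symbol.

1.871 bits/symbol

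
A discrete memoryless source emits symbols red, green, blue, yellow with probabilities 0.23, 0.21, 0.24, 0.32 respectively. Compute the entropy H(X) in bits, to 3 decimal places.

1.981 bits

H = −Σ pᵢ log₂ pᵢ.
−0.23·log₂(0.23) = 0.4877
−0.21·log₂(0.21) = 0.4728
−0.24·log₂(0.24) = 0.4941
−0.32·log₂(0.32) = 0.5260
Sum ≈ 1.9807 → 1.981 bits.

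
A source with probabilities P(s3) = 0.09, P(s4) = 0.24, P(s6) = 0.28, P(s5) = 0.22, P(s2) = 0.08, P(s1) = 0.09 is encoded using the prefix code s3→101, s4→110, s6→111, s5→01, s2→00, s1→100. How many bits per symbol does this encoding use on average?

2.7 bits/symbol

L̄ = Σ pᵢ·ℓᵢ = 0.09·3 + 0.24·3 + 0.28·3 + 0.22·2 + 0.08·2 + 0.09·3 = 2.7 bits/symbol.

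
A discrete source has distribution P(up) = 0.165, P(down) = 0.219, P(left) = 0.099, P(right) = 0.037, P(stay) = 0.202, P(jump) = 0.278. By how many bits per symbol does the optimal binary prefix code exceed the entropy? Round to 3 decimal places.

Entropy H = −Σ p log₂ p ≈ 2.3946 bits.
Huffman merges: 37/1000+99/1000→17/125; 17/125+33/200→301/1000; 101/500+219/1000→421/1000; 139/500+301/1000→579/1000; 421/1000+579/1000→1. L = 2437/1000 ≈ 2.4370.
L − H = 2.4370 − 2.3946 = 0.042 bits.

0.042 bits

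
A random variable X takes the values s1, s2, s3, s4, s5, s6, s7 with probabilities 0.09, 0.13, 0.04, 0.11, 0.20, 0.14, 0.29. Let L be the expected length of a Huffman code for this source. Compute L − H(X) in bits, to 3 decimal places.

0.029 bits

Entropy H = −Σ p log₂ p ≈ 2.6107 bits.
Huffman merges: 1/25+9/100→13/100; 11/100+13/100→6/25; 13/100+7/50→27/100; 1/5+6/25→11/25; 27/100+29/100→14/25; 11/25+14/25→1. L = 66/25 ≈ 2.6400.
L − H = 2.6400 − 2.6107 = 0.029 bits.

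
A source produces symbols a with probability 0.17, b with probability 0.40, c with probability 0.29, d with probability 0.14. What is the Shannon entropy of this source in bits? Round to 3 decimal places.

H = −Σ pᵢ log₂ pᵢ.
−0.17·log₂(0.17) = 0.4346
−0.40·log₂(0.40) = 0.5288
−0.29·log₂(0.29) = 0.5179
−0.14·log₂(0.14) = 0.3971
Sum ≈ 1.8784 → 1.878 bits.

1.878 bits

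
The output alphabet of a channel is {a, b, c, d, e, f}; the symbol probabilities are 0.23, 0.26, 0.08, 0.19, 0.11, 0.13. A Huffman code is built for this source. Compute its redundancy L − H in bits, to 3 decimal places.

Entropy H = −Σ p log₂ p ≈ 2.4726 bits.
Huffman merges: 2/25+11/100→19/100; 13/100+19/100→8/25; 19/100+23/100→21/50; 13/50+8/25→29/50; 21/50+29/50→1. L = 251/100 ≈ 2.5100.
L − H = 2.5100 − 2.4726 = 0.037 bits.

0.037 bits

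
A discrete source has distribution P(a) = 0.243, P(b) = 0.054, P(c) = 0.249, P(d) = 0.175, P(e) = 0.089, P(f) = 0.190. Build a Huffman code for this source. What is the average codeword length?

Repeatedly combine the two least-probable nodes; the expected code length is the sum of the merged weights.
merge 27/500 + 89/1000 → 143/1000
merge 143/1000 + 7/40 → 159/500
merge 19/100 + 243/1000 → 433/1000
merge 249/1000 + 159/500 → 567/1000
merge 433/1000 + 567/1000 → 1
L = 143/1000 + 159/500 + 433/1000 + 567/1000 + 1 = 2461/1000 = 2.461 bits/symbol.

2.461 bits/symbol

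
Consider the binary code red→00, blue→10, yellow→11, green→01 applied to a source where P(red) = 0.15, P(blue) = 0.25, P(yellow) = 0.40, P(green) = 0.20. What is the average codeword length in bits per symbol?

L̄ = Σ pᵢ·ℓᵢ = 0.15·2 + 0.25·2 + 0.40·2 + 0.20·2 = 2 bits/symbol.

2 bits/symbol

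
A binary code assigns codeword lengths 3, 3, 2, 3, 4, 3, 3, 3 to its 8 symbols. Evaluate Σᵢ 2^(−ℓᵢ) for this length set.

With common denominator 2^4 = 16: Σ 2^(−ℓᵢ) = 2/16 + 2/16 + 4/16 + 2/16 + 1/16 + 2/16 + 2/16 + 2/16 = 17/16 = 1.0625.

1.0625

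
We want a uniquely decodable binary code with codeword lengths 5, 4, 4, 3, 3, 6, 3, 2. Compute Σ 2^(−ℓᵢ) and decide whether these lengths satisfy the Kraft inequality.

0.796875; yes

With common denominator 2^6 = 64: Σ 2^(−ℓᵢ) = 2/64 + 4/64 + 4/64 + 8/64 + 8/64 + 1/64 + 8/64 + 16/64 = 51/64 = 0.796875.
Kraft's inequality requires Σ ≤ 1; here Σ = 0.796875 ≤ 1, so such a prefix code exists.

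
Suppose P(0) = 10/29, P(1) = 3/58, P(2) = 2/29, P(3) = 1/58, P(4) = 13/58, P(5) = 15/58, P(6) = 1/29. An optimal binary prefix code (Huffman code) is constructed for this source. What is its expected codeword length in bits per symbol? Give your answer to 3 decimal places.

Repeatedly combine the two least-probable nodes; the expected code length is the sum of the merged weights.
merge 1/58 + 1/29 → 3/58
merge 3/58 + 3/58 → 3/29
merge 2/29 + 3/29 → 5/29
merge 5/29 + 13/58 → 23/58
merge 15/58 + 10/29 → 35/58
merge 23/58 + 35/58 → 1
L = 3/58 + 3/29 + 5/29 + 23/58 + 35/58 + 1 = 135/58 ≈ 2.328 bits/symbol.

2.328 bits/symbol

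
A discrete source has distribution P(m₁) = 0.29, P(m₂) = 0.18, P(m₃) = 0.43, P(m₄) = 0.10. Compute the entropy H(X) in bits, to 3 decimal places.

H = −Σ pᵢ log₂ pᵢ.
−0.29·log₂(0.29) = 0.5179
−0.18·log₂(0.18) = 0.4453
−0.43·log₂(0.43) = 0.5236
−0.10·log₂(0.10) = 0.3322
Sum ≈ 1.8190 → 1.819 bits.

1.819 bits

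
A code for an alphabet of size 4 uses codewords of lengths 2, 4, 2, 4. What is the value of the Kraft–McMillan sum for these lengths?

0.625

With common denominator 2^4 = 16: Σ 2^(−ℓᵢ) = 4/16 + 1/16 + 4/16 + 1/16 = 10/16 = 0.625.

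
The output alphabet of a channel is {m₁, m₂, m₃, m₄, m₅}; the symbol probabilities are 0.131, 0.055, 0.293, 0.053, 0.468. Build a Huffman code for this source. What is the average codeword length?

Repeatedly combine the two least-probable nodes; the expected code length is the sum of the merged weights.
merge 53/1000 + 11/200 → 27/250
merge 27/250 + 131/1000 → 239/1000
merge 239/1000 + 293/1000 → 133/250
merge 117/250 + 133/250 → 1
L = 27/250 + 239/1000 + 133/250 + 1 = 1879/1000 = 1.879 bits/symbol.

1.879 bits/symbol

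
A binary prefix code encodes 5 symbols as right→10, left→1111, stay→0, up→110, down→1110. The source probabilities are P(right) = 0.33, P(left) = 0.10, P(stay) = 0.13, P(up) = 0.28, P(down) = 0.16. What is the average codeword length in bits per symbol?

L̄ = Σ pᵢ·ℓᵢ = 0.33·2 + 0.10·4 + 0.13·1 + 0.28·3 + 0.16·4 = 2.67 bits/symbol.

2.67 bits/symbol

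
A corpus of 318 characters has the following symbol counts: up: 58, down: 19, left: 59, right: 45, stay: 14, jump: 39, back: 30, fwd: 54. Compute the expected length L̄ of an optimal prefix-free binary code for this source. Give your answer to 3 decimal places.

Probabilities are the counts divided by 318.
Repeatedly combine the two least-probable nodes; the expected code length is the sum of the merged weights.
merge 7/159 + 19/318 → 11/106
merge 5/53 + 11/106 → 21/106
merge 13/106 + 15/106 → 14/53
merge 9/53 + 29/159 → 56/159
merge 59/318 + 21/106 → 61/159
merge 14/53 + 56/159 → 98/159
merge 61/159 + 98/159 → 1
L = 11/106 + 21/106 + 14/53 + 56/159 + 61/159 + 98/159 + 1 = 464/159 ≈ 2.918 bits/symbol.

2.918 bits/symbol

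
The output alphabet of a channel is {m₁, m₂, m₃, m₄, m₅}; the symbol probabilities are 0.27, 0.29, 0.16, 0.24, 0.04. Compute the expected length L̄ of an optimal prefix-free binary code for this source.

Repeatedly combine the two least-probable nodes; the expected code length is the sum of the merged weights.
merge 1/25 + 4/25 → 1/5
merge 1/5 + 6/25 → 11/25
merge 27/100 + 29/100 → 14/25
merge 11/25 + 14/25 → 1
L = 1/5 + 11/25 + 14/25 + 1 = 11/5 = 2.2 bits/symbol.

2.2 bits/symbol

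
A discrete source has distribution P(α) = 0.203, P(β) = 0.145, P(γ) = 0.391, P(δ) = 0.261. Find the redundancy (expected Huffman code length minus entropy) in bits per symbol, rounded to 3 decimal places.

Entropy H = −Σ p log₂ p ≈ 1.9064 bits.
Huffman merges: 29/200+203/1000→87/250; 261/1000+87/250→609/1000; 391/1000+609/1000→1. L = 1957/1000 ≈ 1.9570.
L − H = 1.9570 − 1.9064 = 0.051 bits.

0.051 bits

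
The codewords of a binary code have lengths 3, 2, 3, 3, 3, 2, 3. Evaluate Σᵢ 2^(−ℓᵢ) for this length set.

With common denominator 2^3 = 8: Σ 2^(−ℓᵢ) = 1/8 + 2/8 + 1/8 + 1/8 + 1/8 + 2/8 + 1/8 = 9/8 = 1.125.

1.125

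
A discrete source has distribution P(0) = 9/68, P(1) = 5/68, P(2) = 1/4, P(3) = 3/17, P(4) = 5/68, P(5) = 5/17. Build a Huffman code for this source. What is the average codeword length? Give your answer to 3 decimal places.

2.426 bits/symbol

Repeatedly combine the two least-probable nodes; the expected code length is the sum of the merged weights.
merge 5/68 + 5/68 → 5/34
merge 9/68 + 5/34 → 19/68
merge 3/17 + 1/4 → 29/68
merge 19/68 + 5/17 → 39/68
merge 29/68 + 39/68 → 1
L = 5/34 + 19/68 + 29/68 + 39/68 + 1 = 165/68 ≈ 2.426 bits/symbol.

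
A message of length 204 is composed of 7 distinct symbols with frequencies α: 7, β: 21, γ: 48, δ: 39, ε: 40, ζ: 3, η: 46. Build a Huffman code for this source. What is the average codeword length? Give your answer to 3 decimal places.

Probabilities are the counts divided by 204.
Repeatedly combine the two least-probable nodes; the expected code length is the sum of the merged weights.
merge 1/68 + 7/204 → 5/102
merge 5/102 + 7/68 → 31/204
merge 31/204 + 13/68 → 35/102
merge 10/51 + 23/102 → 43/102
merge 4/17 + 35/102 → 59/102
merge 43/102 + 59/102 → 1
L = 5/102 + 31/204 + 35/102 + 43/102 + 59/102 + 1 = 173/68 ≈ 2.544 bits/symbol.

2.544 bits/symbol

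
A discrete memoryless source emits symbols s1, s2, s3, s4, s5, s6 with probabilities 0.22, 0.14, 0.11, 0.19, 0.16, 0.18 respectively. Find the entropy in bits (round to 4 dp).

2.5515 bits

H = −Σ pᵢ log₂ pᵢ.
−0.22·log₂(0.22) = 0.4806
−0.14·log₂(0.14) = 0.3971
−0.11·log₂(0.11) = 0.3503
−0.19·log₂(0.19) = 0.4552
−0.16·log₂(0.16) = 0.4230
−0.18·log₂(0.18) = 0.4453
Sum ≈ 2.5515 → 2.5515 bits.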